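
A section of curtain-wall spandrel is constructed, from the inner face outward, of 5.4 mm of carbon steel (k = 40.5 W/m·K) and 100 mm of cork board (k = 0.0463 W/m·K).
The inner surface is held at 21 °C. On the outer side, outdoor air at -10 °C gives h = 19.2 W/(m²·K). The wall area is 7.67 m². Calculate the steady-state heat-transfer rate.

Using the resistance-network approach (series):
R_carbon steel = L/(kA) = 0.0054/(40.5×7.67) = 1.738×10^-5 K/W
R_cork board = L/(kA) = 0.1/(0.0463×7.67) = 0.2816 K/W
R_outer film = 1/(h_o·A) = 1/(19.2×7.67) = 0.006791 K/W
R_total = 0.2884 K/W
Q = ΔT / R_total = 31 / 0.2884

Q ≈ 107 W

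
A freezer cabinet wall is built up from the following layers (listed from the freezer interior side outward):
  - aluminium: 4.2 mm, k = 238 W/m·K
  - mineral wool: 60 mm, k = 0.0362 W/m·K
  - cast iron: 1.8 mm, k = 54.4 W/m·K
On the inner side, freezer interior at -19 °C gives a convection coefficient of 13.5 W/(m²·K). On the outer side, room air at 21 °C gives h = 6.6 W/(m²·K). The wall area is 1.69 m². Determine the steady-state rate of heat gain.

Q ≈ 35.9 W

Model the wall as resistances in series:
R_inner film = 1/(h_i·A) = 1/(13.5×1.69) = 0.04383 K/W
R_aluminium = L/(kA) = 0.0042/(238×1.69) = 1.044×10^-5 K/W
R_mineral wool = L/(kA) = 0.06/(0.0362×1.69) = 0.9807 K/W
R_cast iron = L/(kA) = 0.0018/(54.4×1.69) = 1.958×10^-5 K/W
R_outer film = 1/(h_o·A) = 1/(6.6×1.69) = 0.08965 K/W
R_total = 1.114 K/W
Q = ΔT / R_total = 40 / 1.114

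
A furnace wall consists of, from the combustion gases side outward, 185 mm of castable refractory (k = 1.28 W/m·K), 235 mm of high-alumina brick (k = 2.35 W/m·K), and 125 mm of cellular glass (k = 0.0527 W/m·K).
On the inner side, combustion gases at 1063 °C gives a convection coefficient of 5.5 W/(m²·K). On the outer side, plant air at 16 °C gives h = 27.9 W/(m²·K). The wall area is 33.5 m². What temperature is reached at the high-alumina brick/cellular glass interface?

Series thermal resistances:
R_inner film = 1/(h_i·A) = 1/(5.5×33.5) = 0.005427 K/W
R_castable refractory = L/(kA) = 0.185/(1.28×33.5) = 0.004314 K/W
R_high-alumina brick = L/(kA) = 0.235/(2.35×33.5) = 0.002985 K/W
R_cellular glass = L/(kA) = 0.125/(0.0527×33.5) = 0.0708 K/W
R_outer film = 1/(h_o·A) = 1/(27.9×33.5) = 0.00107 K/W
R_total = 0.0846 K/W;  Q = ΔT/R_total = 1047/0.0846 = 12380 W
T_interface = T_inner − Q·ΣR(inner→interface) = 1063 − 12400×0.01273

T ≈ 905 °C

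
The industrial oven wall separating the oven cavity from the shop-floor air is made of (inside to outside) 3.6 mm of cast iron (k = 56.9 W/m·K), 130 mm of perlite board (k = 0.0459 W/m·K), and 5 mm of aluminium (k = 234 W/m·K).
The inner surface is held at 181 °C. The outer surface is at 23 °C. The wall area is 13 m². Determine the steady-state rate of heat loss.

Model the wall as resistances in series:
R_cast iron = L/(kA) = 0.0036/(56.9×13) = 4.867×10^-6 K/W
R_perlite board = L/(kA) = 0.13/(0.0459×13) = 0.2179 K/W
R_aluminium = L/(kA) = 0.005/(234×13) = 1.644×10^-6 K/W
R_total = 0.2179 K/W
Q = ΔT / R_total = 158 / 0.2179

Q ≈ 725 W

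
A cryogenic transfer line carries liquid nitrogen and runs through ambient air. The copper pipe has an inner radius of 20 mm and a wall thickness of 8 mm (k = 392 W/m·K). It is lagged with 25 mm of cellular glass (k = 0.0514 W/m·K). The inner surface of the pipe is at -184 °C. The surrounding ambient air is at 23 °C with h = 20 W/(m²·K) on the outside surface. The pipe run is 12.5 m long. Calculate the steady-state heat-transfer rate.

Cylindrical conduction, so R = ln(r₂/r₁)/(2πkL) per layer, in series:
R_copper pipe wall = ln(28/20)/(2π×392×12.5) = 1.093×10^-5 K/W
R_cellular glass = ln(53/28)/(2π×0.0514×12.5) = 0.1581 K/W
R_outer film = 1/(h_o·2πr_oL) = 1/(20×2π×0.053×12.5) = 0.01201 K/W
R_total = 0.1701 K/W
Q = ΔT/R_total = 207/0.1701

Q ≈ 1220 W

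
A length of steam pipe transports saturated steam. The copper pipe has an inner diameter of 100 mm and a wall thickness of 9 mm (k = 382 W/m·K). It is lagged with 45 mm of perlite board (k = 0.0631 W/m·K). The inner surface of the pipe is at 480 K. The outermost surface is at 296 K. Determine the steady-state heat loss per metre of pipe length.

q′ ≈ 129 W/m

Per-layer cylindrical resistances, series-summed:
R_copper pipe wall = ln(59/50)/(2π×382×1) = 6.896×10^-5 K/W
R_perlite board = ln(104/59)/(2π×0.0631×1) = 1.43 K/W
R_total = 1.43 K/W
Q = ΔT/R_total = 184/1.43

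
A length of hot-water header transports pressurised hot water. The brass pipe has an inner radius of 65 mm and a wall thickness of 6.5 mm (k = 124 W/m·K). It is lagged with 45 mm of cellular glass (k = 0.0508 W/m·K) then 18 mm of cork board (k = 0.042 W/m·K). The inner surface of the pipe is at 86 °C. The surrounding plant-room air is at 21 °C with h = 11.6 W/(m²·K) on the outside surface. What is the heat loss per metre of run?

q′ ≈ 29.9 W/m

Cylindrical conduction, so R = ln(r₂/r₁)/(2πkL) per layer, in series:
R_brass pipe wall = ln(71.5/65)/(2π×124×1) = 1.223×10^-4 K/W
R_cellular glass = ln(116.5/71.5)/(2π×0.0508×1) = 1.529 K/W
R_cork board = ln(134.5/116.5)/(2π×0.042×1) = 0.5444 K/W
R_outer film = 1/(h_o·2πr_oL) = 1/(11.6×2π×0.1345×1) = 0.102 K/W
R_total = 2.176 K/W
Q = ΔT/R_total = 65/2.176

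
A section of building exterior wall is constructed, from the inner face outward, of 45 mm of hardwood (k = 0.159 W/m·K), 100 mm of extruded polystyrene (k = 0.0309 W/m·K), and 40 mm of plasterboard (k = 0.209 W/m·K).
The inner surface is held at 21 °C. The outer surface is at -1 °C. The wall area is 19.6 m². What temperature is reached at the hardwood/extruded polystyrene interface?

Series thermal resistances:
R_hardwood = L/(kA) = 0.045/(0.159×19.6) = 0.01444 K/W
R_extruded polystyrene = L/(kA) = 0.1/(0.0309×19.6) = 0.1651 K/W
R_plasterboard = L/(kA) = 0.04/(0.209×19.6) = 0.009765 K/W
R_total = 0.1893 K/W;  Q = ΔT/R_total = 22/0.1893 = 116.2 W
T_interface = T_inner − Q·ΣR(inner→interface) = 21 − 116×0.01444

T ≈ 19.3 °C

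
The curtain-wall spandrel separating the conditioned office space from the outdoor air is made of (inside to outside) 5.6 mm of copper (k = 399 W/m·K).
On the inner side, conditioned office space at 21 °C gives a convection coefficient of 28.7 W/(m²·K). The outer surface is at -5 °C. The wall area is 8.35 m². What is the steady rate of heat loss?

Treating each layer as a thermal resistance in series:
R_inner film = 1/(h_i·A) = 1/(28.7×8.35) = 0.004173 K/W
R_copper = L/(kA) = 0.0056/(399×8.35) = 1.681×10^-6 K/W
R_total = 0.004175 K/W
Q = ΔT / R_total = 26 / 0.004175

Q ≈ 6230 W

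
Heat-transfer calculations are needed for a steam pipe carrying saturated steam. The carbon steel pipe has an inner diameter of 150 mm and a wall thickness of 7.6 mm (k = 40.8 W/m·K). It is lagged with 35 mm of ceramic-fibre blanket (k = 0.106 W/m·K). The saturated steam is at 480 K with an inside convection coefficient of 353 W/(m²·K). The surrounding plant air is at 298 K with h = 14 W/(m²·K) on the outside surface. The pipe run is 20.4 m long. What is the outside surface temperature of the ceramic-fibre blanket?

T ≈ 326 K

Radial resistances (cylindrical: R_cond = ln(r_o/r_i)/(2πkL), R_conv = 1/(h·2πrL)):
R_inner film = 1/(h_i·2πr₁L) = 1/(353×2π×0.075×20.4) = 2.947×10^-4 K/W
R_carbon steel pipe wall = ln(82.6/75)/(2π×40.8×20.4) = 1.846×10^-5 K/W
R_ceramic-fibre blanket = ln(117.6/82.6)/(2π×0.106×20.4) = 0.026 K/W
R_outer film = 1/(h_o·2πr_oL) = 1/(14×2π×0.1176×20.4) = 0.004739 K/W
R_total = 0.03105 K/W
Q = ΔT/R_total = 182/0.03105
Q = 5860 W
T_interface = T_inner − Q·ΣR(inner→interface) = 480 − 5860×0.02631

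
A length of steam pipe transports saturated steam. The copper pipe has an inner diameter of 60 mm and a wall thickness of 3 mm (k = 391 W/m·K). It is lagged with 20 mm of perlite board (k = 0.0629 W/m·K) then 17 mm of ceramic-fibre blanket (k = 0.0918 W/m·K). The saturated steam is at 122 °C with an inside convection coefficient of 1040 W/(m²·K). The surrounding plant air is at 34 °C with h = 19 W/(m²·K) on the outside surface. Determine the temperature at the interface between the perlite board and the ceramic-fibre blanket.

Per-layer cylindrical resistances, series-summed:
R_inner film = 1/(h_i·2πr₁L) = 1/(1040×2π×0.03×1) = 0.005101 K/W
R_copper pipe wall = ln(33/30)/(2π×391×1) = 3.88×10^-5 K/W
R_perlite board = ln(53/33)/(2π×0.0629×1) = 1.199 K/W
R_ceramic-fibre blanket = ln(70/53)/(2π×0.0918×1) = 0.4823 K/W
R_outer film = 1/(h_o·2πr_oL) = 1/(19×2π×0.07×1) = 0.1197 K/W
R_total = 1.806 K/W
Q = ΔT/R_total = 88/1.806
Q = 48.7 W/m
T_interface = T_inner − Q·ΣR(inner→interface) = 122 − 48.7×1.204

T ≈ 63.3 °C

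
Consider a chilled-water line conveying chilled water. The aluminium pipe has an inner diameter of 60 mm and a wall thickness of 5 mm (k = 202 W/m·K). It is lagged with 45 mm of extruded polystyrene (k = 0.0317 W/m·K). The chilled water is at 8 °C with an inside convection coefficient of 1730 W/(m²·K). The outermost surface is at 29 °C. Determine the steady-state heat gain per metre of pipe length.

Radial resistances (cylindrical: R_cond = ln(r_o/r_i)/(2πkL), R_conv = 1/(h·2πrL)):
R_inner film = 1/(h_i·2πr₁L) = 1/(1730×2π×0.03×1) = 0.003067 K/W
R_aluminium pipe wall = ln(35/30)/(2π×202×1) = 1.215×10^-4 K/W
R_extruded polystyrene = ln(80/35)/(2π×0.0317×1) = 4.15 K/W
R_total = 4.154 K/W
Q = ΔT/R_total = 21/4.154

q′ ≈ 5.06 W/m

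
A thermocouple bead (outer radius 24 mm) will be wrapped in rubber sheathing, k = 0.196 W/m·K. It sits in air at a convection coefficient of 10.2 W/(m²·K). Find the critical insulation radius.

For a sphere r_cr = 2k/h = 2×0.196/10.2
r_cr = 38.4 mm; since the bare radius (24 mm) is below r_cr, adding a thin layer of insulation will *increase* heat loss.

r_cr ≈ 38.4 mm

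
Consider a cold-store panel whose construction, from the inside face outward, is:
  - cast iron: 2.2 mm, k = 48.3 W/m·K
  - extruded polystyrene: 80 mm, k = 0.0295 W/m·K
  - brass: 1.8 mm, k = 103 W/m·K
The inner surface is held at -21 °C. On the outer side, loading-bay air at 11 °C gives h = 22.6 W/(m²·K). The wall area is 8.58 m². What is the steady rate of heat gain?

Q ≈ 99.6 W

Using the resistance-network approach (series):
R_cast iron = L/(kA) = 0.0022/(48.3×8.58) = 5.309×10^-6 K/W
R_extruded polystyrene = L/(kA) = 0.08/(0.0295×8.58) = 0.3161 K/W
R_brass = L/(kA) = 0.0018/(103×8.58) = 2.037×10^-6 K/W
R_outer film = 1/(h_o·A) = 1/(22.6×8.58) = 0.005157 K/W
R_total = 0.3212 K/W
Q = ΔT / R_total = 32 / 0.3212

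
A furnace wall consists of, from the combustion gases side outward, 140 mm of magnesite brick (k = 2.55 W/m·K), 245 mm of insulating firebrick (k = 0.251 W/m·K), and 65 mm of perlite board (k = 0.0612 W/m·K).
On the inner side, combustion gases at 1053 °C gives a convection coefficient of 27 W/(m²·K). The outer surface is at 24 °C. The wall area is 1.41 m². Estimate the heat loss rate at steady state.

Treating each layer as a thermal resistance in series:
R_inner film = 1/(h_i·A) = 1/(27×1.41) = 0.02627 K/W
R_magnesite brick = L/(kA) = 0.14/(2.55×1.41) = 0.03894 K/W
R_insulating firebrick = L/(kA) = 0.245/(0.251×1.41) = 0.6923 K/W
R_perlite board = L/(kA) = 0.065/(0.0612×1.41) = 0.7533 K/W
R_total = 1.511 K/W
Q = ΔT / R_total = 1029 / 1.511

Q ≈ 681 W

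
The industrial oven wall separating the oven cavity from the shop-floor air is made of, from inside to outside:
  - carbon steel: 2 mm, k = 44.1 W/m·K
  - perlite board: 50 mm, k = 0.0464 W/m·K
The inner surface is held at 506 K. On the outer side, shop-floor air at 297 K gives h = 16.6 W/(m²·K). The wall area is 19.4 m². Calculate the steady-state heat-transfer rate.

Q ≈ 3560 W

Thermal resistances in series:
R_carbon steel = L/(kA) = 0.002/(44.1×19.4) = 2.338×10^-6 K/W
R_perlite board = L/(kA) = 0.05/(0.0464×19.4) = 0.05555 K/W
R_outer film = 1/(h_o·A) = 1/(16.6×19.4) = 0.003105 K/W
R_total = 0.05865 K/W
Q = ΔT / R_total = 209 / 0.05865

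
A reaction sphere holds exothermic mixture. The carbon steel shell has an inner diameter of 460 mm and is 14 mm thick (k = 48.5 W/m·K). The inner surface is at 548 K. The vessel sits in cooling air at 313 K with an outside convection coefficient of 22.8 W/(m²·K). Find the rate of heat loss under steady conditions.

Spherical conduction: R = (1/r_in − 1/r_out)/(4πk) per layer; series-sum.
R_carbon steel shell = (1/0.23 − 1/0.244)/(4π×48.5) = 4.093×10^-4 K/W
R_outer film = 1/(h·4πr_o²) = 1/(22.8×4π×0.244²) = 0.05862 K/W
R_total = 0.05903 K/W
Q = ΔT/R_total = 235/0.05903

Q ≈ 3980 W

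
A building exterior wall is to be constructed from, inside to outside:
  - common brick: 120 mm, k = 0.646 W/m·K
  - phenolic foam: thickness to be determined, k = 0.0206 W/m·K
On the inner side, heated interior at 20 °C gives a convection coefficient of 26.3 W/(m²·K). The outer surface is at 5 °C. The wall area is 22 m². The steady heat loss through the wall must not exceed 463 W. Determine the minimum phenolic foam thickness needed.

Using the resistance-network approach (series):
R_inner film = 1/(h_i·A) = 1/(26.3×22) = 0.001728 K/W
R_common brick = L/(kA) = 0.12/(0.646×22) = 0.008444 K/W
Sum of the known resistances R_other = 0.01017 K/W
Required total resistance R_tot = ΔT/Q_allow = 15/463 = 0.0324 K/W
R_phenolic foam = R_tot − R_other = 0.02223 K/W
L = R·k·A = 0.02223×0.0206×22

L ≈ 10.1 mm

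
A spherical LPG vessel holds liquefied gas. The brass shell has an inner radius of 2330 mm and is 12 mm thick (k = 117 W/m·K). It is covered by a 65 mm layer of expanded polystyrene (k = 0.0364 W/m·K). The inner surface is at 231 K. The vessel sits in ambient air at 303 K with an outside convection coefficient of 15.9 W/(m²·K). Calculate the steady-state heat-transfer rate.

Q ≈ 2760 W

Spherical conduction: R = (1/r_in − 1/r_out)/(4πk) per layer; series-sum.
R_brass shell = (1/2.33 − 1/2.342)/(4π×117) = 1.496×10^-6 K/W
R_expanded polystyrene = (1/2.342 − 1/2.407)/(4π×0.0364) = 0.02521 K/W
R_outer film = 1/(h·4πr_o²) = 1/(15.9×4π×2.407²) = 8.639×10^-4 K/W
R_total = 0.02607 K/W
Q = ΔT/R_total = 72/0.02607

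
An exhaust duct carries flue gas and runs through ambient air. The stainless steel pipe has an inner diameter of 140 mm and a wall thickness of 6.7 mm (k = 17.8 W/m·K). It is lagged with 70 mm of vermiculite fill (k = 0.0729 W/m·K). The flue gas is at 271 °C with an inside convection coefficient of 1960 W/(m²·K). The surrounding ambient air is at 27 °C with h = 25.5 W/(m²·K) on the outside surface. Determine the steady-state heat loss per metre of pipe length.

Radial resistances (cylindrical: R_cond = ln(r_o/r_i)/(2πkL), R_conv = 1/(h·2πrL)):
R_inner film = 1/(h_i·2πr₁L) = 1/(1960×2π×0.07×1) = 0.00116 K/W
R_stainless steel pipe wall = ln(76.7/70)/(2π×17.8×1) = 8.173×10^-4 K/W
R_vermiculite fill = ln(146.7/76.7)/(2π×0.0729×1) = 1.416 K/W
R_outer film = 1/(h_o·2πr_oL) = 1/(25.5×2π×0.1467×1) = 0.04255 K/W
R_total = 1.46 K/W
Q = ΔT/R_total = 244/1.46

q′ ≈ 167 W/m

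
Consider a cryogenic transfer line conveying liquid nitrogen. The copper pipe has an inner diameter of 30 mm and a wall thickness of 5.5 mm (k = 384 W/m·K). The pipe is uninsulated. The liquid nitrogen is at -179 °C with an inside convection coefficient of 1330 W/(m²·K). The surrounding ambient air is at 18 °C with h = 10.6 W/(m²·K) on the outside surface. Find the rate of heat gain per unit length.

For a radial system each layer contributes R = ln(r_out/r_in)/(2πkL); films add R = 1/(hA).
R_inner film = 1/(h_i·2πr₁L) = 1/(1330×2π×0.015×1) = 0.007978 K/W
R_copper pipe wall = ln(20.5/15)/(2π×384×1) = 1.295×10^-4 K/W
R_outer film = 1/(h_o·2πr_oL) = 1/(10.6×2π×0.0205×1) = 0.7324 K/W
R_total = 0.7405 K/W
Q = ΔT/R_total = 197/0.7405

q′ ≈ 266 W/m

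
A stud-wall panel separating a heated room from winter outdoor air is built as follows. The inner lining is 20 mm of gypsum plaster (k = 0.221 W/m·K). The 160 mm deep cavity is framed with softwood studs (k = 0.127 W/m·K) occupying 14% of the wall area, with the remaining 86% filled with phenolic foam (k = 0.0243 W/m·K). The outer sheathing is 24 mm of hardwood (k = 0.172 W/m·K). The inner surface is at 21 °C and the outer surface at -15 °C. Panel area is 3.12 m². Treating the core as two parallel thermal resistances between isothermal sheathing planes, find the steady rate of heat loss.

Q ≈ 25.7 W

Sheathing layers in series; stud and cavity paths in parallel between them.
R_inner = 0.02/(0.221×3.12) = 0.02901 K/W
R_stud  = 0.16/(0.127×0.14×3.12) = 2.884 K/W
R_cav   = 0.16/(0.0243×0.86×3.12) = 2.454 K/W
1/R_core = 1/R_stud + 1/R_cav → R_core = 1.326 K/W
R_outer = 0.024/(0.172×3.12) = 0.04472 K/W
R_total = 1.4 K/W
Q = ΔT/R_total = 36/1.4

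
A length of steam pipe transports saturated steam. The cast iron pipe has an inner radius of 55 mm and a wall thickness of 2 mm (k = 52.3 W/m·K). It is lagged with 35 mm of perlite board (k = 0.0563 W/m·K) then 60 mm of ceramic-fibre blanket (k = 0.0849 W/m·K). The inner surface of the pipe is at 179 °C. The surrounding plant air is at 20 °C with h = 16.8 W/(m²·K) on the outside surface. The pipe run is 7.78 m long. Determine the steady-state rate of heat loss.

Q ≈ 525 W

Treating each annulus and film as a series resistance:
R_cast iron pipe wall = ln(57/55)/(2π×52.3×7.78) = 1.397×10^-5 K/W
R_perlite board = ln(92/57)/(2π×0.0563×7.78) = 0.174 K/W
R_ceramic-fibre blanket = ln(152/92)/(2π×0.0849×7.78) = 0.121 K/W
R_outer film = 1/(h_o·2πr_oL) = 1/(16.8×2π×0.152×7.78) = 0.008011 K/W
R_total = 0.303 K/W
Q = ΔT/R_total = 159/0.303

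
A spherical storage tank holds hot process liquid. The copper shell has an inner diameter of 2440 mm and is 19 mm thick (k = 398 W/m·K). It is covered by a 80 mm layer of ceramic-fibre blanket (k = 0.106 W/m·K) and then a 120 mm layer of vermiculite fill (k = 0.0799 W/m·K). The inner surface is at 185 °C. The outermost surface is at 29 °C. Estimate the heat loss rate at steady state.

Radial (spherical) resistances in series:
R_copper shell = (1/1.22 − 1/1.239)/(4π×398) = 2.513×10^-6 K/W
R_ceramic-fibre blanket = (1/1.239 − 1/1.319)/(4π×0.106) = 0.03675 K/W
R_vermiculite fill = (1/1.319 − 1/1.439)/(4π×0.0799) = 0.06297 K/W
R_total = 0.09972 K/W
Q = ΔT/R_total = 156/0.09972

Q ≈ 1560 W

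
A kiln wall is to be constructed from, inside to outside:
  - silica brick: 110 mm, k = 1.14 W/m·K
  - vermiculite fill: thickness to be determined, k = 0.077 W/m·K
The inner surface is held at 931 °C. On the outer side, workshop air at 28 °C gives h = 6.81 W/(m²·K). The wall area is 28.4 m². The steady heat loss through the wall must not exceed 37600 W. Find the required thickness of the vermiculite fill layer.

Using the resistance-network approach (series):
R_silica brick = L/(kA) = 0.11/(1.14×28.4) = 0.003398 K/W
R_outer film = 1/(h_o·A) = 1/(6.81×28.4) = 0.005171 K/W
Sum of the known resistances R_other = 0.008568 K/W
Required total resistance R_tot = ΔT/Q_allow = 903/37600 = 0.02402 K/W
R_vermiculite fill = R_tot − R_other = 0.01545 K/W
L = R·k·A = 0.01545×0.077×28.4

L ≈ 33.8 mm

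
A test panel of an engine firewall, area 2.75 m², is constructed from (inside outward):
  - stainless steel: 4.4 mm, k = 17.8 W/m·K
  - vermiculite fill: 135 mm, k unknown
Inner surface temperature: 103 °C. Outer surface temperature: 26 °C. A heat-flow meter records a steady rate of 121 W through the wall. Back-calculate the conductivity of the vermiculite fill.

Thermal resistances in series:
R_stainless steel = L/(kA) = 0.0044/(17.8×2.75) = 8.989×10^-5 K/W
Sum of known resistances R_other = 8.989×10^-5 K/W
Total R = ΔT/Q = 77/121 = 0.6364 K/W
R_vermiculite fill = R_total − R_other = 0.6363 K/W
k = L/(R·A) = 0.135/(0.6363×2.75)

k ≈ 0.0772 W/(m·K)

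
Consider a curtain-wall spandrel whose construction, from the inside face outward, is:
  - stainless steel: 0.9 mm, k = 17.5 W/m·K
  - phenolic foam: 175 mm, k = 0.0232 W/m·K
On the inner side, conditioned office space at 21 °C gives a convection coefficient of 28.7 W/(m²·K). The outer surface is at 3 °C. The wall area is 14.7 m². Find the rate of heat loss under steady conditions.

Series thermal resistances:
R_inner film = 1/(h_i·A) = 1/(28.7×14.7) = 0.00237 K/W
R_stainless steel = L/(kA) = 0.0009/(17.5×14.7) = 3.499×10^-6 K/W
R_phenolic foam = L/(kA) = 0.175/(0.0232×14.7) = 0.5131 K/W
R_total = 0.5155 K/W
Q = ΔT / R_total = 18 / 0.5155

Q ≈ 34.9 W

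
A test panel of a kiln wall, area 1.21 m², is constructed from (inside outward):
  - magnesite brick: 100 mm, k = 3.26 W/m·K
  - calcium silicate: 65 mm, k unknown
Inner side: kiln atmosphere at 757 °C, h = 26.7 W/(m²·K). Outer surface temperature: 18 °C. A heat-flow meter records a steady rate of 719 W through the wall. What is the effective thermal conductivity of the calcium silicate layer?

k ≈ 0.0553 W/(m·K)

Using the resistance-network approach (series):
R_inner film = 1/(h_i·A) = 1/(26.7×1.21) = 0.03095 K/W
R_magnesite brick = L/(kA) = 0.1/(3.26×1.21) = 0.02535 K/W
Sum of known resistances R_other = 0.0563 K/W
Total R = ΔT/Q = 739/719 = 1.028 K/W
R_calcium silicate = R_total − R_other = 0.9715 K/W
k = L/(R·A) = 0.065/(0.9715×1.21)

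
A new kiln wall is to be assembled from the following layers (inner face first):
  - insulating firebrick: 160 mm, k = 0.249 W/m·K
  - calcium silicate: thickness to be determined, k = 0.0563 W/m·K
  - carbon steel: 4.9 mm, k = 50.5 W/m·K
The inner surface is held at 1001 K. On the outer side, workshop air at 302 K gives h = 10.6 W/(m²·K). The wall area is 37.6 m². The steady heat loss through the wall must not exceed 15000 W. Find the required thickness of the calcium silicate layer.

Model the wall as resistances in series:
R_insulating firebrick = L/(kA) = 0.16/(0.249×37.6) = 0.01709 K/W
R_carbon steel = L/(kA) = 0.0049/(50.5×37.6) = 2.581×10^-6 K/W
R_outer film = 1/(h_o·A) = 1/(10.6×37.6) = 0.002509 K/W
Sum of the known resistances R_other = 0.0196 K/W
Required total resistance R_tot = ΔT/Q_allow = 699/15000 = 0.0466 K/W
R_calcium silicate = R_tot − R_other = 0.027 K/W
L = R·k·A = 0.027×0.0563×37.6

L ≈ 57.2 mm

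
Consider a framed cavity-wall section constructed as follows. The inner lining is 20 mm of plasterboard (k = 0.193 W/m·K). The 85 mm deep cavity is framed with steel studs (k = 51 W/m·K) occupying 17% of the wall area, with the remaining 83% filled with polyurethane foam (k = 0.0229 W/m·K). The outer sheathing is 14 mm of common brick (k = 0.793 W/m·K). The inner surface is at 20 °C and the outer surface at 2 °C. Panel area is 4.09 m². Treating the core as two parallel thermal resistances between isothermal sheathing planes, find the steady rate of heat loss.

Q ≈ 562 W

Sheathing layers in series; stud and cavity paths in parallel between them.
R_inner = 0.02/(0.193×4.09) = 0.02534 K/W
R_stud  = 0.085/(51×0.17×4.09) = 0.002397 K/W
R_cav   = 0.085/(0.0229×0.83×4.09) = 1.093 K/W
1/R_core = 1/R_stud + 1/R_cav → R_core = 0.002392 K/W
R_outer = 0.014/(0.793×4.09) = 0.004316 K/W
R_total = 0.03204 K/W
Q = ΔT/R_total = 18/0.03204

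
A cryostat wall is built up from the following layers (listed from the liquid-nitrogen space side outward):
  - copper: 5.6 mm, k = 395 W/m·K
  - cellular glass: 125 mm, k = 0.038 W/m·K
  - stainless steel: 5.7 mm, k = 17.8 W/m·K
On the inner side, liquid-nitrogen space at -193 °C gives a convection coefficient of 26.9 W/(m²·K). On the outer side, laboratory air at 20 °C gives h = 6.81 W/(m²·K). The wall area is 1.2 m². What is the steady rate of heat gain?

Q ≈ 73.6 W

Model the wall as resistances in series:
R_inner film = 1/(h_i·A) = 1/(26.9×1.2) = 0.03098 K/W
R_copper = L/(kA) = 0.0056/(395×1.2) = 1.181×10^-5 K/W
R_cellular glass = L/(kA) = 0.125/(0.038×1.2) = 2.741 K/W
R_stainless steel = L/(kA) = 0.0057/(17.8×1.2) = 2.669×10^-4 K/W
R_outer film = 1/(h_o·A) = 1/(6.81×1.2) = 0.1224 K/W
R_total = 2.895 K/W
Q = ΔT / R_total = 213 / 2.895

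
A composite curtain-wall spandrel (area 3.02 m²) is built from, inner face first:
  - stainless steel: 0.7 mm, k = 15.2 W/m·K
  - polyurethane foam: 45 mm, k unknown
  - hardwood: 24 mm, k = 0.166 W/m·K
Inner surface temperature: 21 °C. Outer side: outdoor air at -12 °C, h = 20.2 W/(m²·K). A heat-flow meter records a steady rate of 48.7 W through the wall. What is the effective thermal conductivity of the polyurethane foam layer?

k ≈ 0.0243 W/(m·K)

Treating each layer as a thermal resistance in series:
R_stainless steel = L/(kA) = 0.0007/(15.2×3.02) = 1.525×10^-5 K/W
R_hardwood = L/(kA) = 0.024/(0.166×3.02) = 0.04787 K/W
R_outer film = 1/(h_o·A) = 1/(20.2×3.02) = 0.01639 K/W
Sum of known resistances R_other = 0.06428 K/W
Total R = ΔT/Q = 33/48.7 = 0.6776 K/W
R_polyurethane foam = R_total − R_other = 0.6133 K/W
k = L/(R·A) = 0.045/(0.6133×3.02)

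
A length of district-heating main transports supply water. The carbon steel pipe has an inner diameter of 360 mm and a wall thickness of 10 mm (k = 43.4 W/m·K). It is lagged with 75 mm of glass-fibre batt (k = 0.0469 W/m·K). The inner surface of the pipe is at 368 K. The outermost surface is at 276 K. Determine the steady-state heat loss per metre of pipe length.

q′ ≈ 81.5 W/m

Radial resistances (cylindrical: R_cond = ln(r_o/r_i)/(2πkL), R_conv = 1/(h·2πrL)):
R_carbon steel pipe wall = ln(190/180)/(2π×43.4×1) = 1.983×10^-4 K/W
R_glass-fibre batt = ln(265/190)/(2π×0.0469×1) = 1.129 K/W
R_total = 1.129 K/W
Q = ΔT/R_total = 92/1.129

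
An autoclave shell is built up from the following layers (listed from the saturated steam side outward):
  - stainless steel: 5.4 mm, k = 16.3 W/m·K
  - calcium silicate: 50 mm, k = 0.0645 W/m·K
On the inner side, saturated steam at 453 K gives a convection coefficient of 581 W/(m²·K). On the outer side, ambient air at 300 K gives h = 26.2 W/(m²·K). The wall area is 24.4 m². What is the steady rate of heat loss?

Q ≈ 4580 W

Using the resistance-network approach (series):
R_inner film = 1/(h_i·A) = 1/(581×24.4) = 7.054×10^-5 K/W
R_stainless steel = L/(kA) = 0.0054/(16.3×24.4) = 1.358×10^-5 K/W
R_calcium silicate = L/(kA) = 0.05/(0.0645×24.4) = 0.03177 K/W
R_outer film = 1/(h_o·A) = 1/(26.2×24.4) = 0.001564 K/W
R_total = 0.03342 K/W
Q = ΔT / R_total = 153 / 0.03342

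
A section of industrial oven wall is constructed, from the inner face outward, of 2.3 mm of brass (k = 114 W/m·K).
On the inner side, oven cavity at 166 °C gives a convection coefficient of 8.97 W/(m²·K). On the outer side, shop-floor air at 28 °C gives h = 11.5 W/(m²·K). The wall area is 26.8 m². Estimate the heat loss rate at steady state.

Q ≈ 18600 W

Thermal resistances in series:
R_inner film = 1/(h_i·A) = 1/(8.97×26.8) = 0.00416 K/W
R_brass = L/(kA) = 0.0023/(114×26.8) = 7.528×10^-7 K/W
R_outer film = 1/(h_o·A) = 1/(11.5×26.8) = 0.003245 K/W
R_total = 0.007405 K/W
Q = ΔT / R_total = 138 / 0.007405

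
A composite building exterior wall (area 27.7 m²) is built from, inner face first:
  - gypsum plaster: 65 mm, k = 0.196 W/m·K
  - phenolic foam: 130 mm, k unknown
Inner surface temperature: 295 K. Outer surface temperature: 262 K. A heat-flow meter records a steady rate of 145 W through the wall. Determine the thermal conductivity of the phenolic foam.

Thermal resistances in series:
R_gypsum plaster = L/(kA) = 0.065/(0.196×27.7) = 0.01197 K/W
Sum of known resistances R_other = 0.01197 K/W
Total R = ΔT/Q = 33/145 = 0.2276 K/W
R_phenolic foam = R_total − R_other = 0.2156 K/W
k = L/(R·A) = 0.13/(0.2156×27.7)

k ≈ 0.0218 W/(m·K)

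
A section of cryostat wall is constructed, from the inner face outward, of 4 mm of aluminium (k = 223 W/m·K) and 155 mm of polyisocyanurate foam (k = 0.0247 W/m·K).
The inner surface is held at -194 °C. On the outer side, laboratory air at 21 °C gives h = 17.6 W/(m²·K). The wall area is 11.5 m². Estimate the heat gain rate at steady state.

Q ≈ 390 W

Treating each layer as a thermal resistance in series:
R_aluminium = L/(kA) = 0.004/(223×11.5) = 1.56×10^-6 K/W
R_polyisocyanurate foam = L/(kA) = 0.155/(0.0247×11.5) = 0.5457 K/W
R_outer film = 1/(h_o·A) = 1/(17.6×11.5) = 0.004941 K/W
R_total = 0.5506 K/W
Q = ΔT / R_total = 215 / 0.5506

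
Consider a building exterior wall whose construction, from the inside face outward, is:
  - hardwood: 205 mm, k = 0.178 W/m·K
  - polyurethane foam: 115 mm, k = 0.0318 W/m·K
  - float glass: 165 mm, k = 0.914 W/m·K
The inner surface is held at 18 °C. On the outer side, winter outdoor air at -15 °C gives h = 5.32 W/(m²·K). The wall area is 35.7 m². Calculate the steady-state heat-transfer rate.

Q ≈ 229 W

Thermal resistances in series:
R_hardwood = L/(kA) = 0.205/(0.178×35.7) = 0.03226 K/W
R_polyurethane foam = L/(kA) = 0.115/(0.0318×35.7) = 0.1013 K/W
R_float glass = L/(kA) = 0.165/(0.914×35.7) = 0.005057 K/W
R_outer film = 1/(h_o·A) = 1/(5.32×35.7) = 0.005265 K/W
R_total = 0.1439 K/W
Q = ΔT / R_total = 33 / 0.1439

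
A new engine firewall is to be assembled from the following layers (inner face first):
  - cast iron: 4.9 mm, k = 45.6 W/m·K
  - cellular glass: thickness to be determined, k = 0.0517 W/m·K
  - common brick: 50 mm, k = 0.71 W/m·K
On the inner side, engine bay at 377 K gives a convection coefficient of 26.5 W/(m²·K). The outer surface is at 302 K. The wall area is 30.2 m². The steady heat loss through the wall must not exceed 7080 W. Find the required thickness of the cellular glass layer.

Model the wall as resistances in series:
R_inner film = 1/(h_i·A) = 1/(26.5×30.2) = 0.00125 K/W
R_cast iron = L/(kA) = 0.0049/(45.6×30.2) = 3.558×10^-6 K/W
R_common brick = L/(kA) = 0.05/(0.71×30.2) = 0.002332 K/W
Sum of the known resistances R_other = 0.003585 K/W
Required total resistance R_tot = ΔT/Q_allow = 75/7080 = 0.01059 K/W
R_cellular glass = R_tot − R_other = 0.007008 K/W
L = R·k·A = 0.007008×0.0517×30.2

L ≈ 10.9 mm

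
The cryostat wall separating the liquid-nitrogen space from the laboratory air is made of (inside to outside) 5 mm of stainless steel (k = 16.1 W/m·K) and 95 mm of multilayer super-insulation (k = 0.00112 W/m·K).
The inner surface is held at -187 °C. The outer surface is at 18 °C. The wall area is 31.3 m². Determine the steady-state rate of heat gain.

Series thermal resistances:
R_stainless steel = L/(kA) = 0.005/(16.1×31.3) = 9.922×10^-6 K/W
R_multilayer super-insulation = L/(kA) = 0.095/(0.00112×31.3) = 2.71 K/W
R_total = 2.71 K/W
Q = ΔT / R_total = 205 / 2.71

Q ≈ 75.6 W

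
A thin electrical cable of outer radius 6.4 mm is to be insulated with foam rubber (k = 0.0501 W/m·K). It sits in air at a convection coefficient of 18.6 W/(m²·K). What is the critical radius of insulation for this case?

For a cylinder r_cr = k/h = 0.0501/18.6
r_cr = 2.69 mm; since the bare radius (6.4 mm) is above r_cr, any added insulation will reduce heat loss.

r_cr ≈ 2.69 mm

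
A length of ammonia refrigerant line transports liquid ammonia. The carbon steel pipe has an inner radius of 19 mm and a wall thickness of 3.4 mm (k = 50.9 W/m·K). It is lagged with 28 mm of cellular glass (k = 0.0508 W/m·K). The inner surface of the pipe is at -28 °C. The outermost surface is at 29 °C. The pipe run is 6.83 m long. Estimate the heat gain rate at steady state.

Per-layer cylindrical resistances, series-summed:
R_carbon steel pipe wall = ln(22.4/19)/(2π×50.9×6.83) = 7.536×10^-5 K/W
R_cellular glass = ln(50.4/22.4)/(2π×0.0508×6.83) = 0.372 K/W
R_total = 0.3721 K/W
Q = ΔT/R_total = 57/0.3721

Q ≈ 153 W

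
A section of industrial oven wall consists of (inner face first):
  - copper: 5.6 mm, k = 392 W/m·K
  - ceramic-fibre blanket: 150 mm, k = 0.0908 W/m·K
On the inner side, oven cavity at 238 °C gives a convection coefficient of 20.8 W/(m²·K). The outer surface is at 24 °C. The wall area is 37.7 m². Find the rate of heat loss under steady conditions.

Q ≈ 4750 W

Series thermal resistances:
R_inner film = 1/(h_i·A) = 1/(20.8×37.7) = 0.001275 K/W
R_copper = L/(kA) = 0.0056/(392×37.7) = 3.789×10^-7 K/W
R_ceramic-fibre blanket = L/(kA) = 0.15/(0.0908×37.7) = 0.04382 K/W
R_total = 0.04509 K/W
Q = ΔT / R_total = 214 / 0.04509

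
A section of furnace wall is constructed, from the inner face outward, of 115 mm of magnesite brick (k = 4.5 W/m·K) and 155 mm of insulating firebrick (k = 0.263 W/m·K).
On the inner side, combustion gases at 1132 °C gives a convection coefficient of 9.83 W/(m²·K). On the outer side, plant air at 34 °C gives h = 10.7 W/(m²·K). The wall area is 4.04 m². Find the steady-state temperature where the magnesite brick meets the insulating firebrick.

T ≈ 959 °C

Series thermal resistances:
R_inner film = 1/(h_i·A) = 1/(9.83×4.04) = 0.02518 K/W
R_magnesite brick = L/(kA) = 0.115/(4.5×4.04) = 0.006326 K/W
R_insulating firebrick = L/(kA) = 0.155/(0.263×4.04) = 0.1459 K/W
R_outer film = 1/(h_o·A) = 1/(10.7×4.04) = 0.02313 K/W
R_total = 0.2005 K/W;  Q = ΔT/R_total = 1098/0.2005 = 5476 W
T_interface = T_inner − Q·ΣR(inner→interface) = 1132 − 5480×0.03151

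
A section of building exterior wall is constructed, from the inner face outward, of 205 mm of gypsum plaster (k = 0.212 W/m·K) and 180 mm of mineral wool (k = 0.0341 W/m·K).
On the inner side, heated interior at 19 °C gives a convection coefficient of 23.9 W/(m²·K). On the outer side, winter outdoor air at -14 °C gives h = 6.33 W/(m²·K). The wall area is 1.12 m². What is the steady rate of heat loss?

Using the resistance-network approach (series):
R_inner film = 1/(h_i·A) = 1/(23.9×1.12) = 0.03736 K/W
R_gypsum plaster = L/(kA) = 0.205/(0.212×1.12) = 0.8634 K/W
R_mineral wool = L/(kA) = 0.18/(0.0341×1.12) = 4.713 K/W
R_outer film = 1/(h_o·A) = 1/(6.33×1.12) = 0.1411 K/W
R_total = 5.755 K/W
Q = ΔT / R_total = 33 / 5.755

Q ≈ 5.73 W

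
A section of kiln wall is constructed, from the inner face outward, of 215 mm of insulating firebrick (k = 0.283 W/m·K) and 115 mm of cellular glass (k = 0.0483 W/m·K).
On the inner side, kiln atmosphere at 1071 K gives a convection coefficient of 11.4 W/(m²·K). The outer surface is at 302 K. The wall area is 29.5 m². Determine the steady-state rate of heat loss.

Using the resistance-network approach (series):
R_inner film = 1/(h_i·A) = 1/(11.4×29.5) = 0.002974 K/W
R_insulating firebrick = L/(kA) = 0.215/(0.283×29.5) = 0.02575 K/W
R_cellular glass = L/(kA) = 0.115/(0.0483×29.5) = 0.08071 K/W
R_total = 0.1094 K/W
Q = ΔT / R_total = 769 / 0.1094

Q ≈ 7030 W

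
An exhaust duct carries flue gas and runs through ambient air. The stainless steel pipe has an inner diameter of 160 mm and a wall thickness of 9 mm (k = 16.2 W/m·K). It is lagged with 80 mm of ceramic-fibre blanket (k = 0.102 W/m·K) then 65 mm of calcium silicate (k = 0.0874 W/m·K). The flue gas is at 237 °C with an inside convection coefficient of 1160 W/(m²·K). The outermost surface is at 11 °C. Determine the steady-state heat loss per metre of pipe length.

q′ ≈ 142 W/m

Per-layer cylindrical resistances, series-summed:
R_inner film = 1/(h_i·2πr₁L) = 1/(1160×2π×0.08×1) = 0.001715 K/W
R_stainless steel pipe wall = ln(89/80)/(2π×16.2×1) = 0.001047 K/W
R_ceramic-fibre blanket = ln(169/89)/(2π×0.102×1) = 1.001 K/W
R_calcium silicate = ln(234/169)/(2π×0.0874×1) = 0.5926 K/W
R_total = 1.596 K/W
Q = ΔT/R_total = 226/1.596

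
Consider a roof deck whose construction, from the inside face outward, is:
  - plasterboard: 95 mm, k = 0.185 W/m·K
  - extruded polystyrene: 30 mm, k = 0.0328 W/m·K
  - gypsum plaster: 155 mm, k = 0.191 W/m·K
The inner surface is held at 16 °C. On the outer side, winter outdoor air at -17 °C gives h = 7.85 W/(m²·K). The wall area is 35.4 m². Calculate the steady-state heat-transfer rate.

Q ≈ 494 W

Treating each layer as a thermal resistance in series:
R_plasterboard = L/(kA) = 0.095/(0.185×35.4) = 0.01451 K/W
R_extruded polystyrene = L/(kA) = 0.03/(0.0328×35.4) = 0.02584 K/W
R_gypsum plaster = L/(kA) = 0.155/(0.191×35.4) = 0.02292 K/W
R_outer film = 1/(h_o·A) = 1/(7.85×35.4) = 0.003599 K/W
R_total = 0.06687 K/W
Q = ΔT / R_total = 33 / 0.06687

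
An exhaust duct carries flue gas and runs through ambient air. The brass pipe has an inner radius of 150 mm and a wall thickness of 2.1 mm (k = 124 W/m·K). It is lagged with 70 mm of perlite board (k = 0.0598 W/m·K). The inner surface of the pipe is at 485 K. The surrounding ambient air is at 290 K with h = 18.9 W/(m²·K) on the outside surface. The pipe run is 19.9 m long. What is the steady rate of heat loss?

Cylindrical conduction, so R = ln(r₂/r₁)/(2πkL) per layer, in series:
R_brass pipe wall = ln(152.1/150)/(2π×124×19.9) = 8.967×10^-7 K/W
R_perlite board = ln(222.1/152.1)/(2π×0.0598×19.9) = 0.05063 K/W
R_outer film = 1/(h_o·2πr_oL) = 1/(18.9×2π×0.2221×19.9) = 0.001905 K/W
R_total = 0.05254 K/W
Q = ΔT/R_total = 195/0.05254

Q ≈ 3710 W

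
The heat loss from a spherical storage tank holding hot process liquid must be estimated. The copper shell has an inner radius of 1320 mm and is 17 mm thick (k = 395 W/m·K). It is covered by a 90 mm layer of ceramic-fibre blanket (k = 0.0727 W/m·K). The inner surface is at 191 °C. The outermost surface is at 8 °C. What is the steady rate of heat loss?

Q ≈ 3540 W

Radial (spherical) resistances in series:
R_copper shell = (1/1.32 − 1/1.337)/(4π×395) = 1.941×10^-6 K/W
R_ceramic-fibre blanket = (1/1.337 − 1/1.427)/(4π×0.0727) = 0.05163 K/W
R_total = 0.05164 K/W
Q = ΔT/R_total = 183/0.05164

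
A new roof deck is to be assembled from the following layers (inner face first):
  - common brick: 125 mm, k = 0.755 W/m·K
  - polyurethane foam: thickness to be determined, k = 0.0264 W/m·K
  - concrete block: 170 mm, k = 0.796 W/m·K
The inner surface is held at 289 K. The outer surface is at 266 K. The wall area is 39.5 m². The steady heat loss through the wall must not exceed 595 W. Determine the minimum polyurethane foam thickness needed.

L ≈ 30.3 mm

Using the resistance-network approach (series):
R_common brick = L/(kA) = 0.125/(0.755×39.5) = 0.004191 K/W
R_concrete block = L/(kA) = 0.17/(0.796×39.5) = 0.005407 K/W
Sum of the known resistances R_other = 0.009598 K/W
Required total resistance R_tot = ΔT/Q_allow = 23/595 = 0.03866 K/W
R_polyurethane foam = R_tot − R_other = 0.02906 K/W
L = R·k·A = 0.02906×0.0264×39.5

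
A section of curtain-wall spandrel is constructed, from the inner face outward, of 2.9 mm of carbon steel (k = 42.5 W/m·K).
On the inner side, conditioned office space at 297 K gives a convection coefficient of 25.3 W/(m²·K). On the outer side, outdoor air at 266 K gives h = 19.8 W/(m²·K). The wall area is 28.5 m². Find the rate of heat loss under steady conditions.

Q ≈ 9810 W

Model the wall as resistances in series:
R_inner film = 1/(h_i·A) = 1/(25.3×28.5) = 0.001387 K/W
R_carbon steel = L/(kA) = 0.0029/(42.5×28.5) = 2.394×10^-6 K/W
R_outer film = 1/(h_o·A) = 1/(19.8×28.5) = 0.001772 K/W
R_total = 0.003161 K/W
Q = ΔT / R_total = 31 / 0.003161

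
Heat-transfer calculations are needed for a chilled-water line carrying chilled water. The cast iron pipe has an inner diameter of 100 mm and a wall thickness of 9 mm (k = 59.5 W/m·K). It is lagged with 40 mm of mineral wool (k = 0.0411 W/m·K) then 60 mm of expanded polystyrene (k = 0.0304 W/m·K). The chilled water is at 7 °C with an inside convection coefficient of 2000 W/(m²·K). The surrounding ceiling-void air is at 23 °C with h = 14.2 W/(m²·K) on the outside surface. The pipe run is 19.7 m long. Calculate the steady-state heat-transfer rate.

Treating each annulus and film as a series resistance:
R_inner film = 1/(h_i·2πr₁L) = 1/(2000×2π×0.05×19.7) = 8.079×10^-5 K/W
R_cast iron pipe wall = ln(59/50)/(2π×59.5×19.7) = 2.247×10^-5 K/W
R_mineral wool = ln(99/59)/(2π×0.0411×19.7) = 0.1017 K/W
R_expanded polystyrene = ln(159/99)/(2π×0.0304×19.7) = 0.1259 K/W
R_outer film = 1/(h_o·2πr_oL) = 1/(14.2×2π×0.159×19.7) = 0.003578 K/W
R_total = 0.2313 K/W
Q = ΔT/R_total = 16/0.2313

Q ≈ 69.2 W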